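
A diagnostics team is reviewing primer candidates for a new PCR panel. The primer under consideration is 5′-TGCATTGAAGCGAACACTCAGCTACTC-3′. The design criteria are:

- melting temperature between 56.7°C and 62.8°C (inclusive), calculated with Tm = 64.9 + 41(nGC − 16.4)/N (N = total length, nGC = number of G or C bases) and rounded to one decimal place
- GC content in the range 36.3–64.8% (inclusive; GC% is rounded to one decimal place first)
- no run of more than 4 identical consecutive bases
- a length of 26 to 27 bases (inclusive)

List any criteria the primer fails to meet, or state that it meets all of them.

Meets all criteria.

Base counts: A=8, T=6, G=5, C=8 (length 27).
Tm: Tm = 64.9 + 41·(13 − 16.4)/27 = 59.7°C ✓
GC content: GC 13/27 = 48.1% ✓
homopolymer run: longest run = 2 ✓
length: length 27 ✓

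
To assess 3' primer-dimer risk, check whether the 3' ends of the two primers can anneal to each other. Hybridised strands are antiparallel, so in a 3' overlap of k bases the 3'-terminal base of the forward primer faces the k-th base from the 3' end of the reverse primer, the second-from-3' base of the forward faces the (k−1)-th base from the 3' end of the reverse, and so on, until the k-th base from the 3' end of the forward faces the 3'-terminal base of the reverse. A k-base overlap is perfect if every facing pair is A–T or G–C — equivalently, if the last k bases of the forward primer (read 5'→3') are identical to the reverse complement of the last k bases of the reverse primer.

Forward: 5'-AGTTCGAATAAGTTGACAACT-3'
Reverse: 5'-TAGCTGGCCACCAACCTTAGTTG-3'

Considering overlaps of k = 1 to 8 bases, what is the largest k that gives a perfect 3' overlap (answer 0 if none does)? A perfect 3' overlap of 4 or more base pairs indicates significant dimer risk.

Last 8 bases (5'→3') — forward …TGACAACT, reverse …CTTAGTTG.
Reverse complement of the reverse primer's last 8 bases: CAACTAAG; its first k bases are the reverse complement of the reverse primer's last k bases, so a perfect k-base overlap needs the forward primer's last k bases to equal them.
Comparing (forward last k vs required): k=1: T vs C ✗; k=2: CT vs CA ✗; k=3: ACT vs CAA ✗; k=4: AACT vs CAAC ✗; k=5: CAACT vs CAACT ✓; k=6: ACAACT vs CAACTA ✗; k=7: GACAACT vs CAACTAA ✗; k=8: TGACAACT vs CAACTAAG ✗.
Only k = 5 is perfect, so the longest perfect 3' overlap is 5.

Longest perfect overlap: 5 complementary base pairs; significant dimer risk (threshold 4).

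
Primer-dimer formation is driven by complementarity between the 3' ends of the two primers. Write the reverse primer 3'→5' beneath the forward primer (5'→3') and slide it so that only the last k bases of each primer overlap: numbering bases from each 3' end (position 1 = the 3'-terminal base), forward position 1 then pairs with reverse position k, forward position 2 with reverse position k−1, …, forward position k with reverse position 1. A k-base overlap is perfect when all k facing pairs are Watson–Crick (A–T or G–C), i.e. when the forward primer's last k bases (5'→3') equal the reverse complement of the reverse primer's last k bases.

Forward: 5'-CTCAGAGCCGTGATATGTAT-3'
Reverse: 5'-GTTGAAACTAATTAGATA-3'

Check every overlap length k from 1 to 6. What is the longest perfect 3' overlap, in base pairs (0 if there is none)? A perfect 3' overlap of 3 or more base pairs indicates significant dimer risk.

Longest perfect overlap: 3 complementary base pairs; significant dimer risk (threshold 3).

Last 6 bases (5'→3') — forward …ATGTAT, reverse …TAGATA.
Reverse complement of the reverse primer's last 6 bases: TATCTA; its first k bases are the reverse complement of the reverse primer's last k bases, so a perfect k-base overlap needs the forward primer's last k bases to equal them.
Comparing (forward last k vs required): k=1: T vs T ✓; k=2: AT vs TA ✗; k=3: TAT vs TAT ✓; k=4: GTAT vs TATC ✗; k=5: TGTAT vs TATCT ✗; k=6: ATGTAT vs TATCTA ✗.
Perfect overlaps at k = 1, 3; the largest is 3.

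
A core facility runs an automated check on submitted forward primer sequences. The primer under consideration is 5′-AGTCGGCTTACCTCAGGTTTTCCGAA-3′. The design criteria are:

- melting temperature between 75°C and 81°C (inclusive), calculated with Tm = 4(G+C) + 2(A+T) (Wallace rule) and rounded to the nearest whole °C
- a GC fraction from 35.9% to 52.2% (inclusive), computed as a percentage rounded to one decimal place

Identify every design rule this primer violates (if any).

Base counts: A=5, T=8, G=6, C=7 (length 26).
Tm: Tm = 2·13 + 4·13 = 78°C ✓
GC content: GC 13/26 = 50.0% ✓

Meets all criteria.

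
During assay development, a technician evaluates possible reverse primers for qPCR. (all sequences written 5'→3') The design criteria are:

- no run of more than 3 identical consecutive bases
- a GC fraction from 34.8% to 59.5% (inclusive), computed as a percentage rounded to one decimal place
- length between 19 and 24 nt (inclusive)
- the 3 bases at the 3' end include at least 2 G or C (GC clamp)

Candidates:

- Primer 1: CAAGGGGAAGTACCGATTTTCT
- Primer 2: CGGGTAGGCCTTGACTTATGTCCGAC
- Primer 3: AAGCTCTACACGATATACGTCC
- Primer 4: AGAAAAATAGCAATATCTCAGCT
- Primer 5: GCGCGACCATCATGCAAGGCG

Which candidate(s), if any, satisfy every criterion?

Primer 1 (22 nt, A=6 T=6 G=6 C=4): longest run = 4, exceeds 3 ✗; GC 10/22 = 45.5% ✓; length 22 ✓; 3' end TCT has 1 G/C, need ≥2 ✗ — fails.
Primer 2 (26 nt, A=4 T=7 G=8 C=7): longest run = 3 ✓; GC 15/26 = 57.7% ✓; length 26, outside 19–24 ✗; 3' end GAC has 2 G/C ✓ — fails.
Primer 3 (22 nt, A=7 T=5 G=3 C=7): longest run = 2 ✓; GC 10/22 = 45.5% ✓; length 22 ✓; 3' end TCC has 2 G/C ✓ — passes.
Primer 4 (23 nt, A=11 T=5 G=3 C=4): longest run = 5, exceeds 3 ✗; GC 7/23 = 30.4%, outside 34.8–59.5% ✗; length 23 ✓; 3' end GCT has 2 G/C ✓ — fails.
Primer 5 (21 nt, A=5 T=2 G=7 C=7): longest run = 2 ✓; GC 14/21 = 66.7%, outside 34.8–59.5% ✗; length 21 ✓; 3' end GCG has 3 G/C ✓ — fails.

Primer 3 only.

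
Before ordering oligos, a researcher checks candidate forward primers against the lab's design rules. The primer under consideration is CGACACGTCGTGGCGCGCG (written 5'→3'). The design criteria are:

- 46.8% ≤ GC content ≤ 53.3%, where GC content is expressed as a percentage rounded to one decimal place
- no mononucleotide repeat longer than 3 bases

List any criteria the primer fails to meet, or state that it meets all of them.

Base counts: A=2, T=2, G=8, C=7 (length 19).
GC content: GC 15/19 = 78.9%, outside 46.8–53.3% ✗
homopolymer run: longest run = 2 ✓

Fails: GC content.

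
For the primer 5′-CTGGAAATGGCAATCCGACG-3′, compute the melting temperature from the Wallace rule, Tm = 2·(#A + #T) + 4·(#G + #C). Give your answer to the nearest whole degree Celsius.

Base counts: A=6, T=3, G=6, C=5 (length 20).
Tm = 2·(6+3) + 4·(6+5) = 2·9 + 4·11 = 18 + 44 = 62°C.

62°C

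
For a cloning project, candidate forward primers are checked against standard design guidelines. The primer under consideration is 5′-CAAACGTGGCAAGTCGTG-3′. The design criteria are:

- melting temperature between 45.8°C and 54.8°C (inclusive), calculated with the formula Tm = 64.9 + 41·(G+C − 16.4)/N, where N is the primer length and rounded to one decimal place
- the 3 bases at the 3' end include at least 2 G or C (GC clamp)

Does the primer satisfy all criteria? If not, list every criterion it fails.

Base counts: A=5, T=3, G=6, C=4 (length 18).
Tm: Tm = 64.9 + 41·(10 − 16.4)/18 = 50.3°C ✓
GC clamp: 3' end GTG has 2 G/C ✓

Meets all criteria.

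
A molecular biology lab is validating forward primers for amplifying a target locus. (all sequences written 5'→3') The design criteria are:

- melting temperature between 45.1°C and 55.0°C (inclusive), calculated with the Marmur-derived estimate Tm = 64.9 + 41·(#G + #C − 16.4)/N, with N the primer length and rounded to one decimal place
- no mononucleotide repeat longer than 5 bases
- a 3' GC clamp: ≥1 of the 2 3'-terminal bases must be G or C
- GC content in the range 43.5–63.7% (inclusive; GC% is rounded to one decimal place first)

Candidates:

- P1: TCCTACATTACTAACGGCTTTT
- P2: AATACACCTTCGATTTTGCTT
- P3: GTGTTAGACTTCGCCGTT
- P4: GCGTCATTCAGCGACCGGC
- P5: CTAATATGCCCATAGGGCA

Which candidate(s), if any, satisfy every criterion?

P5 only.

P1 (22 nt, A=5 T=9 G=2 C=6): Tm = 64.9 + 41·(8 − 16.4)/22 = 49.2°C ✓; longest run = 4 ✓; 3' end TT has 0 G/C, need ≥1 ✗; GC 8/22 = 36.4%, outside 43.5–63.7% ✗ — fails.
P2 (21 nt, A=5 T=9 G=2 C=5): Tm = 64.9 + 41·(7 − 16.4)/21 = 46.5°C ✓; longest run = 4 ✓; 3' end TT has 0 G/C, need ≥1 ✗; GC 7/21 = 33.3%, outside 43.5–63.7% ✗ — fails.
P3 (18 nt, A=2 T=7 G=5 C=4): Tm = 64.9 + 41·(9 − 16.4)/18 = 48.0°C ✓; longest run = 2 ✓; 3' end TT has 0 G/C, need ≥1 ✗; GC 9/18 = 50.0% ✓ — fails.
P4 (19 nt, A=3 T=3 G=6 C=7): Tm = 64.9 + 41·(13 − 16.4)/19 = 57.6°C, outside 45.1–55.0°C ✗; longest run = 2 ✓; 3' end GC has 2 G/C ✓; GC 13/19 = 68.4%, outside 43.5–63.7% ✗ — fails.
P5 (19 nt, A=6 T=4 G=4 C=5): Tm = 64.9 + 41·(9 − 16.4)/19 = 48.9°C ✓; longest run = 3 ✓; 3' end CA has 1 G/C ✓; GC 9/19 = 47.4% ✓ — passes.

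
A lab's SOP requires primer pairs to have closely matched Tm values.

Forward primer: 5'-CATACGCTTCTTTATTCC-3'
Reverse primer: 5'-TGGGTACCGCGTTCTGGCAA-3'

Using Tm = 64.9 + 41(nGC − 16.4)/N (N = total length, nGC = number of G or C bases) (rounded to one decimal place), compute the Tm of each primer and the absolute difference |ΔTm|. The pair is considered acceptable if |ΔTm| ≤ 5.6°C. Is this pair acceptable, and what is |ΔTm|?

Forward: G+C = 7, N = 18 → Tm = 64.9 + 41·(7 − 16.4)/18 = 43.5°C.
Reverse: G+C = 12, N = 20 → Tm = 64.9 + 41·(12 − 16.4)/20 = 55.9°C.
|ΔTm| = |43.5 − 55.9| = 12.4°C, > 5.6°C.

|ΔTm| = 12.4°C; the pair is not acceptable.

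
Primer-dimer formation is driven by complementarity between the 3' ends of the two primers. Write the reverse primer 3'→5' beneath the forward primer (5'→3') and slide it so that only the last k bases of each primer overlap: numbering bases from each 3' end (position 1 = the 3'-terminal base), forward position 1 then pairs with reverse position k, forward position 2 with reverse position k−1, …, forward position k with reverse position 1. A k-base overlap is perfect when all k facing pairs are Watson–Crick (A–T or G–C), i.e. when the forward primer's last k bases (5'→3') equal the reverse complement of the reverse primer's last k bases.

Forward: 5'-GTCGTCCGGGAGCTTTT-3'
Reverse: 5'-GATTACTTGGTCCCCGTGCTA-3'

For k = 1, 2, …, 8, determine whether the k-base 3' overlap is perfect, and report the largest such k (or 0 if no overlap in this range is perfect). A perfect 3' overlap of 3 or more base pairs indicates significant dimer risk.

Last 8 bases (5'→3') — forward …GAGCTTTT, reverse …CCGTGCTA.
Reverse complement of the reverse primer's last 8 bases: TAGCACGG; its first k bases are the reverse complement of the reverse primer's last k bases, so a perfect k-base overlap needs the forward primer's last k bases to equal them.
Comparing (forward last k vs required): k=1: T vs T ✓; k=2: TT vs TA ✗; k=3: TTT vs TAG ✗; k=4: TTTT vs TAGC ✗; k=5: CTTTT vs TAGCA ✗; k=6: GCTTTT vs TAGCAC ✗; k=7: AGCTTTT vs TAGCACG ✗; k=8: GAGCTTTT vs TAGCACGG ✗.
Only k = 1 is perfect, so the longest perfect 3' overlap is 1.

Longest perfect overlap: 1 complementary base pair; below the dimer-risk threshold (threshold 3).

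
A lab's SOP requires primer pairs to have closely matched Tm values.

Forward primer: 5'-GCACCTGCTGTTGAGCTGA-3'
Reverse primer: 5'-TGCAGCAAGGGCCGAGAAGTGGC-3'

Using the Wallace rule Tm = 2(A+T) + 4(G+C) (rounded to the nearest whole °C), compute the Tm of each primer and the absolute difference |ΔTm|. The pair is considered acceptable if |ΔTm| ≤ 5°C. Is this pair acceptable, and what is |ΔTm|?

Forward: A=3 T=5 G=6 C=5 → Tm = 2·8 + 4·11 = 60°C.
Reverse: A=6 T=2 G=10 C=5 → Tm = 2·8 + 4·15 = 76°C.
|ΔTm| = |60 − 76| = 16°C, > 5°C.

|ΔTm| = 16°C; the pair is not acceptable.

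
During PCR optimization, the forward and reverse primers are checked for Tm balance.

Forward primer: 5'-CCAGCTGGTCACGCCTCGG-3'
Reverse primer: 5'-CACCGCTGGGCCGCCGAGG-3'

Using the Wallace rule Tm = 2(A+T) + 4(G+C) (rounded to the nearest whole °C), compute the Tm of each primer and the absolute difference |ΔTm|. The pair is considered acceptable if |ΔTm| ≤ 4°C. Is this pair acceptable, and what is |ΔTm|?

Forward: A=2 T=3 G=6 C=8 → Tm = 2·5 + 4·14 = 66°C.
Reverse: A=2 T=1 G=8 C=8 → Tm = 2·3 + 4·16 = 70°C.
|ΔTm| = |66 − 70| = 4°C, ≤ 4°C.

|ΔTm| = 4°C; the pair is acceptable.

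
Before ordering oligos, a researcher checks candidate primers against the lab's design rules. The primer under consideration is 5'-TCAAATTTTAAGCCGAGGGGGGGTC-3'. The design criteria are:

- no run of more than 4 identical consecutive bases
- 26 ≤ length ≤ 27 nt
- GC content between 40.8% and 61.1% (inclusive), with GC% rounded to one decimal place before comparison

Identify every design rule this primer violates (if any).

Base counts: A=6, T=6, G=9, C=4 (length 25).
homopolymer run: longest run = 7, exceeds 4 ✗
length: length 25, outside 26–27 ✗
GC content: GC 13/25 = 52.0% ✓

Fails: homopolymer run, length.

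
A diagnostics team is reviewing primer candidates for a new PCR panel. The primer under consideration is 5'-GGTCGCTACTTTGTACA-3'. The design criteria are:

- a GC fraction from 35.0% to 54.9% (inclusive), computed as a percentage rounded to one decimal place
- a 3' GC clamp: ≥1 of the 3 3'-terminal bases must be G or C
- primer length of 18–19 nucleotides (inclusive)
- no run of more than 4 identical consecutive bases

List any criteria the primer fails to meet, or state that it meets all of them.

Fails: length.

Base counts: A=3, T=6, G=4, C=4 (length 17).
GC content: GC 8/17 = 47.1% ✓
GC clamp: 3' end ACA has 1 G/C ✓
length: length 17, outside 18–19 ✗
homopolymer run: longest run = 3 ✓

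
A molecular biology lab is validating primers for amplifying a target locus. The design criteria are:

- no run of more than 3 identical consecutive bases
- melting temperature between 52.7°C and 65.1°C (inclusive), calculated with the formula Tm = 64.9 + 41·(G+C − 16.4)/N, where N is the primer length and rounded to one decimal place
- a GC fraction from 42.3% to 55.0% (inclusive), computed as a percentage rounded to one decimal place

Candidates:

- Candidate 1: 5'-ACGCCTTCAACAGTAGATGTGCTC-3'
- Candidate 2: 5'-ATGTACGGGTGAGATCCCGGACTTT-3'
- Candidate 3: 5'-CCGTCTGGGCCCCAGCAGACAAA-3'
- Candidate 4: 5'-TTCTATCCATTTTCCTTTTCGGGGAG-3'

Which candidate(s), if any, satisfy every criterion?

Candidate 1 (24 nt, A=6 T=6 G=5 C=7): longest run = 2 ✓; Tm = 64.9 + 41·(12 − 16.4)/24 = 57.4°C ✓; GC 12/24 = 50.0% ✓ — passes.
Candidate 2 (25 nt, A=5 T=7 G=8 C=5): longest run = 3 ✓; Tm = 64.9 + 41·(13 − 16.4)/25 = 59.3°C ✓; GC 13/25 = 52.0% ✓ — passes.
Candidate 3 (23 nt, A=6 T=2 G=6 C=9): longest run = 4, exceeds 3 ✗; Tm = 64.9 + 41·(15 − 16.4)/23 = 62.4°C ✓; GC 15/23 = 65.2%, outside 42.3–55.0% ✗ — fails.
Candidate 4 (26 nt, A=3 T=12 G=5 C=6): longest run = 4, exceeds 3 ✗; Tm = 64.9 + 41·(11 − 16.4)/26 = 56.4°C ✓; GC 11/26 = 42.3% ✓ — fails.

Candidate 1 and Candidate 2.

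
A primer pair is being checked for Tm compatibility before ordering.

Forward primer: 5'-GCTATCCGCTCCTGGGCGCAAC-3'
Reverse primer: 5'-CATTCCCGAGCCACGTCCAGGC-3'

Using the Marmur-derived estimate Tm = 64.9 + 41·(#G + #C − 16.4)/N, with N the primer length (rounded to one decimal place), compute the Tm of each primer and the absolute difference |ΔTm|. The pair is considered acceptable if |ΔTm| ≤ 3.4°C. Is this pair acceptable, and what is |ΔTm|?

|ΔTm| = 0.0°C; the pair is acceptable.

Forward: G+C = 15, N = 22 → Tm = 64.9 + 41·(15 − 16.4)/22 = 62.3°C.
Reverse: G+C = 15, N = 22 → Tm = 64.9 + 41·(15 − 16.4)/22 = 62.3°C.
|ΔTm| = |62.3 − 62.3| = 0.0°C, ≤ 3.4°C.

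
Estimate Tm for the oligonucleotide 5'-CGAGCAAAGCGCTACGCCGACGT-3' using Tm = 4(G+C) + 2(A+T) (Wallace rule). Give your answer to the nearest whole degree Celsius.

Base counts: A=6, T=2, G=7, C=8 (length 23).
Tm = 2·(6+2) + 4·(7+8) = 2·8 + 4·15 = 16 + 60 = 76°C.

76°C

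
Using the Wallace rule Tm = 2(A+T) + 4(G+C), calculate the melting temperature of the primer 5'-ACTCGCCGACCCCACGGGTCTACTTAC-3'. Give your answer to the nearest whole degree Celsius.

Base counts: A=5, T=5, G=5, C=12 (length 27).
Tm = 2·(5+5) + 4·(5+12) = 2·10 + 4·17 = 20 + 68 = 88°C.

88°C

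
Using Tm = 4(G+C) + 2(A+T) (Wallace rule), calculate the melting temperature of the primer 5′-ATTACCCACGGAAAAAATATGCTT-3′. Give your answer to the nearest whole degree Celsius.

Base counts: A=10, T=6, G=3, C=5 (length 24).
Tm = 2·(10+6) + 4·(3+5) = 2·16 + 4·8 = 32 + 32 = 64°C.

64°C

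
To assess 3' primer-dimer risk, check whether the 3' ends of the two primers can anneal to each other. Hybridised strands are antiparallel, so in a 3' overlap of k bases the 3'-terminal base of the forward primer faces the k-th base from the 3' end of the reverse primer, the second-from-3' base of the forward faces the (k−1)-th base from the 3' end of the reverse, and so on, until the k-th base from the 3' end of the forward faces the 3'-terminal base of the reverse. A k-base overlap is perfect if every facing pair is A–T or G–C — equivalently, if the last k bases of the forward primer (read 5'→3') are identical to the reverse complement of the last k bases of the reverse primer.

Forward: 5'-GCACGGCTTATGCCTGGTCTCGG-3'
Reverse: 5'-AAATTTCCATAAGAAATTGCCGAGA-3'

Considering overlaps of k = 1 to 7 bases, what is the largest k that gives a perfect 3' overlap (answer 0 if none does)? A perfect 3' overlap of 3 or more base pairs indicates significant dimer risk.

Last 7 bases (5'→3') — forward …GTCTCGG, reverse …GCCGAGA.
Reverse complement of the reverse primer's last 7 bases: TCTCGGC; its first k bases are the reverse complement of the reverse primer's last k bases, so a perfect k-base overlap needs the forward primer's last k bases to equal them.
Comparing (forward last k vs required): k=1: G vs T ✗; k=2: GG vs TC ✗; k=3: CGG vs TCT ✗; k=4: TCGG vs TCTC ✗; k=5: CTCGG vs TCTCG ✗; k=6: TCTCGG vs TCTCGG ✓; k=7: GTCTCGG vs TCTCGGC ✗.
Only k = 6 is perfect, so the longest perfect 3' overlap is 6.

Longest perfect overlap: 6 complementary base pairs; significant dimer risk (threshold 3).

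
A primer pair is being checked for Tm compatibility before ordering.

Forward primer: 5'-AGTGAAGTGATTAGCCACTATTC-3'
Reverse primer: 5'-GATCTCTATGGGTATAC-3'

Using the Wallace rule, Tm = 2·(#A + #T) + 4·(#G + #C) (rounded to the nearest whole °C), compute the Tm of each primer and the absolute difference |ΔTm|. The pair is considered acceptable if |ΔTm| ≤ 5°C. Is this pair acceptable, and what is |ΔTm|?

Forward: A=7 T=7 G=5 C=4 → Tm = 2·14 + 4·9 = 64°C.
Reverse: A=4 T=6 G=4 C=3 → Tm = 2·10 + 4·7 = 48°C.
|ΔTm| = |64 − 48| = 16°C, > 5°C.

|ΔTm| = 16°C; the pair is not acceptable.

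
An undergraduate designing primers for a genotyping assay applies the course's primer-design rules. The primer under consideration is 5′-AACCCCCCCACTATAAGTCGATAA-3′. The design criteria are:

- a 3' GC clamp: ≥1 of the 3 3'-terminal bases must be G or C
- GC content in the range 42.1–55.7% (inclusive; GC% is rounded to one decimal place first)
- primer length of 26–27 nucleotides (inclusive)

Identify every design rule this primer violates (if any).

Base counts: A=9, T=4, G=2, C=9 (length 24).
GC clamp: 3' end TAA has 0 G/C, need ≥1 ✗
GC content: GC 11/24 = 45.8% ✓
length: length 24, outside 26–27 ✗

Fails: GC clamp, length.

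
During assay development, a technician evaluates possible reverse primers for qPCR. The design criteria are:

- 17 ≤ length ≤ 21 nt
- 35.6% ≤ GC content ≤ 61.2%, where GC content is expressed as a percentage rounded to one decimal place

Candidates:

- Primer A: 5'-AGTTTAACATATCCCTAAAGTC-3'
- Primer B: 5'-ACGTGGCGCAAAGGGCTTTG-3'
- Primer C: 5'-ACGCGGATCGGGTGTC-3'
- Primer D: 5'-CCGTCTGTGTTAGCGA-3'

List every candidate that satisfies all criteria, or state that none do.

Primer A (22 nt, A=8 T=7 G=2 C=5): length 22, outside 17–21 ✗; GC 7/22 = 31.8%, outside 35.6–61.2% ✗ — fails.
Primer B (20 nt, A=4 T=4 G=8 C=4): length 20 ✓; GC 12/20 = 60.0% ✓ — passes.
Primer C (16 nt, A=2 T=3 G=7 C=4): length 16, outside 17–21 ✗; GC 11/16 = 68.8%, outside 35.6–61.2% ✗ — fails.
Primer D (16 nt, A=2 T=5 G=5 C=4): length 16, outside 17–21 ✗; GC 9/16 = 56.3% ✓ — fails.

Primer B only.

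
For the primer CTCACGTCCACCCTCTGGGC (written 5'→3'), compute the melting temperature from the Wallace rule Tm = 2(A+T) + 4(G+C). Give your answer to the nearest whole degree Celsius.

68°C

Base counts: A=2, T=4, G=4, C=10 (length 20).
Tm = 2·(2+4) + 4·(4+10) = 2·6 + 4·14 = 12 + 56 = 68°C.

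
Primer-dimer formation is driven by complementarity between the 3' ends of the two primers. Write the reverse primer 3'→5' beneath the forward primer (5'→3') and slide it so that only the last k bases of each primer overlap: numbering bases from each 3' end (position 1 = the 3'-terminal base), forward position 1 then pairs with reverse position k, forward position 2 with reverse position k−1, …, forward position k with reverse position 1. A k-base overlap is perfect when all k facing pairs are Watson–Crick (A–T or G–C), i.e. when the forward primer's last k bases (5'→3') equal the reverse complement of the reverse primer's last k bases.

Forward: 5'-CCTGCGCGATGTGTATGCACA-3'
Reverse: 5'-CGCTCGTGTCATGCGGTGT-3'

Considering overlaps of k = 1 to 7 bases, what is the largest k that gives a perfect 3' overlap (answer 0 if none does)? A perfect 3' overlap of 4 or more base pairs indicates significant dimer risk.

Longest perfect overlap: 3 complementary base pairs; below the dimer-risk threshold (threshold 4).

Last 7 bases (5'→3') — forward …ATGCACA, reverse …GCGGTGT.
Reverse complement of the reverse primer's last 7 bases: ACACCGC; its first k bases are the reverse complement of the reverse primer's last k bases, so a perfect k-base overlap needs the forward primer's last k bases to equal them.
Comparing (forward last k vs required): k=1: A vs A ✓; k=2: CA vs AC ✗; k=3: ACA vs ACA ✓; k=4: CACA vs ACAC ✗; k=5: GCACA vs ACACC ✗; k=6: TGCACA vs ACACCG ✗; k=7: ATGCACA vs ACACCGC ✗.
Perfect overlaps at k = 1, 3; the largest is 3.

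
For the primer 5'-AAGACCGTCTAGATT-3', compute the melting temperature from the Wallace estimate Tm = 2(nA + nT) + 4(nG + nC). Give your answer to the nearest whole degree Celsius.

42°C

Base counts: A=5, T=4, G=3, C=3 (length 15).
Tm = 2·(5+4) + 4·(3+3) = 2·9 + 4·6 = 18 + 24 = 42°C.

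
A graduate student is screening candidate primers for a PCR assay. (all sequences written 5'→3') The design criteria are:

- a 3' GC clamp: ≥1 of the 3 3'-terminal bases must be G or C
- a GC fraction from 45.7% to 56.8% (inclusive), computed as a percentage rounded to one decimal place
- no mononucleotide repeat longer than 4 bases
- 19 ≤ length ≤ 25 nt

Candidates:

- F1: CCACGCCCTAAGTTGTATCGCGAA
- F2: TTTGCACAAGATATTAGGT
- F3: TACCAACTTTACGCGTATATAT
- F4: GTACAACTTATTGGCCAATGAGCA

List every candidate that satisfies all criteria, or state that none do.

F1 only.

F1 (24 nt, A=6 T=5 G=5 C=8): 3' end GAA has 1 G/C ✓; GC 13/24 = 54.2% ✓; longest run = 3 ✓; length 24 ✓ — passes.
F2 (19 nt, A=6 T=7 G=4 C=2): 3' end GGT has 2 G/C ✓; GC 6/19 = 31.6%, outside 45.7–56.8% ✗; longest run = 3 ✓; length 19 ✓ — fails.
F3 (22 nt, A=7 T=8 G=2 C=5): 3' end TAT has 0 G/C, need ≥1 ✗; GC 7/22 = 31.8%, outside 45.7–56.8% ✗; longest run = 3 ✓; length 22 ✓ — fails.
F4 (24 nt, A=8 T=6 G=5 C=5): 3' end GCA has 2 G/C ✓; GC 10/24 = 41.7%, outside 45.7–56.8% ✗; longest run = 2 ✓; length 24 ✓ — fails.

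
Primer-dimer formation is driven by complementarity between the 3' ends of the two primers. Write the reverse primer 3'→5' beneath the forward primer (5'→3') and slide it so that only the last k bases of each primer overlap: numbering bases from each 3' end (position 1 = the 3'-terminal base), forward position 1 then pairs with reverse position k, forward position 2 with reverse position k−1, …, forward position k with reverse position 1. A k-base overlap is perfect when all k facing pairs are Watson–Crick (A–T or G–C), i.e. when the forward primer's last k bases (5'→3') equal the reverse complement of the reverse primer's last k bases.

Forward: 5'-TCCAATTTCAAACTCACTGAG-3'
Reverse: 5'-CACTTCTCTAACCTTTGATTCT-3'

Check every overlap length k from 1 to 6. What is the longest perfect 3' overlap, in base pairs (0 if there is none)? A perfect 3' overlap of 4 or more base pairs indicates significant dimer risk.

Longest perfect overlap: 2 complementary base pairs; below the dimer-risk threshold (threshold 4).

Last 6 bases (5'→3') — forward …ACTGAG, reverse …GATTCT.
Reverse complement of the reverse primer's last 6 bases: AGAATC; its first k bases are the reverse complement of the reverse primer's last k bases, so a perfect k-base overlap needs the forward primer's last k bases to equal them.
Comparing (forward last k vs required): k=1: G vs A ✗; k=2: AG vs AG ✓; k=3: GAG vs AGA ✗; k=4: TGAG vs AGAA ✗; k=5: CTGAG vs AGAAT ✗; k=6: ACTGAG vs AGAATC ✗.
Only k = 2 is perfect, so the longest perfect 3' overlap is 2.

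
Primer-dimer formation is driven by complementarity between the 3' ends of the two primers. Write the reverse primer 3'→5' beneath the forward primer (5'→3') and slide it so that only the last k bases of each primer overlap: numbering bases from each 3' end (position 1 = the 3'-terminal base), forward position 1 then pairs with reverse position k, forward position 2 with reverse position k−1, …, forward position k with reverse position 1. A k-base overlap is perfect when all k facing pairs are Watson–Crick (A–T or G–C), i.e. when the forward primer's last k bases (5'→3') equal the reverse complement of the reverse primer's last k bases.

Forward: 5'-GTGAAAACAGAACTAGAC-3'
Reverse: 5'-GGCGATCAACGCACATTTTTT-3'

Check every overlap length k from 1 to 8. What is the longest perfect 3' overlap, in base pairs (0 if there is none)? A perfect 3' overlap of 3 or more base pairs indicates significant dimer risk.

Longest perfect overlap: 0 complementary base pairs; below the dimer-risk threshold (threshold 3).

Last 8 bases (5'→3') — forward …AACTAGAC, reverse …CATTTTTT.
Reverse complement of the reverse primer's last 8 bases: AAAAAATG; its first k bases are the reverse complement of the reverse primer's last k bases, so a perfect k-base overlap needs the forward primer's last k bases to equal them.
Comparing (forward last k vs required): k=1: C vs A ✗; k=2: AC vs AA ✗; k=3: GAC vs AAA ✗; k=4: AGAC vs AAAA ✗; k=5: TAGAC vs AAAAA ✗; k=6: CTAGAC vs AAAAAA ✗; k=7: ACTAGAC vs AAAAAAT ✗; k=8: AACTAGAC vs AAAAAATG ✗.
No overlap length from 1 to 8 is perfect, so the longest perfect 3' overlap is 0.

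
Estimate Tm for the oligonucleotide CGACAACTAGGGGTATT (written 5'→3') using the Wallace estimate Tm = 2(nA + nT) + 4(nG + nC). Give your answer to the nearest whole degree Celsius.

Base counts: A=5, T=4, G=5, C=3 (length 17).
Tm = 2·(5+4) + 4·(5+3) = 2·9 + 4·8 = 18 + 32 = 50°C.

50°C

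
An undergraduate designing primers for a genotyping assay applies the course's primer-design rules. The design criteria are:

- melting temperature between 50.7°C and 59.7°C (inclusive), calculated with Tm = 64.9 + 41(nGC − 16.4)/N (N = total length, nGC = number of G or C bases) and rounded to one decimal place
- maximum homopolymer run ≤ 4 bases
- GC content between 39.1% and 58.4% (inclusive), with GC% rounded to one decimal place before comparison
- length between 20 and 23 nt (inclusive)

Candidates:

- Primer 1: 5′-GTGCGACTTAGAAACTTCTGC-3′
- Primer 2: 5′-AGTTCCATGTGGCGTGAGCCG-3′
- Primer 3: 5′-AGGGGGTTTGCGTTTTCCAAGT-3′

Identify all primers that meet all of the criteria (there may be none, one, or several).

Primer 1 only.

Primer 1 (21 nt, A=5 T=6 G=5 C=5): Tm = 64.9 + 41·(10 − 16.4)/21 = 52.4°C ✓; longest run = 3 ✓; GC 10/21 = 47.6% ✓; length 21 ✓ — passes.
Primer 2 (21 nt, A=3 T=5 G=8 C=5): Tm = 64.9 + 41·(13 − 16.4)/21 = 58.3°C ✓; longest run = 2 ✓; GC 13/21 = 61.9%, outside 39.1–58.4% ✗; length 21 ✓ — fails.
Primer 3 (22 nt, A=3 T=8 G=8 C=3): Tm = 64.9 + 41·(11 − 16.4)/22 = 54.8°C ✓; longest run = 5, exceeds 4 ✗; GC 11/22 = 50.0% ✓; length 22 ✓ — fails.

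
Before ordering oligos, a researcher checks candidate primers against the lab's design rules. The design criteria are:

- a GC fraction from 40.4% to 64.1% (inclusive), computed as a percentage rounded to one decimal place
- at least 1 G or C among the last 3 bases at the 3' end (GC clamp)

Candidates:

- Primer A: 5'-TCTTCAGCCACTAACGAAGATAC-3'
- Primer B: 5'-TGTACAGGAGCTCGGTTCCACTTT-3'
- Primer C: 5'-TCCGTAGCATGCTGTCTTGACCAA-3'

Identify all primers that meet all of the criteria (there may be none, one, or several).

Primer A (23 nt, A=8 T=5 G=3 C=7): GC 10/23 = 43.5% ✓; 3' end TAC has 1 G/C ✓ — passes.
Primer B (24 nt, A=4 T=8 G=6 C=6): GC 12/24 = 50.0% ✓; 3' end TTT has 0 G/C, need ≥1 ✗ — fails.
Primer C (24 nt, A=5 T=7 G=5 C=7): GC 12/24 = 50.0% ✓; 3' end CAA has 1 G/C ✓ — passes.

Primer A and Primer C.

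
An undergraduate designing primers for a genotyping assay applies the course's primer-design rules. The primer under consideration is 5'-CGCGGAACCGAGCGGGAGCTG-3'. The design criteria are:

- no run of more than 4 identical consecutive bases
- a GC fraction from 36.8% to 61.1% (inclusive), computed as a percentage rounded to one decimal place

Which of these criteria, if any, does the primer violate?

Fails: GC content.

Base counts: A=4, T=1, G=10, C=6 (length 21).
homopolymer run: longest run = 3 ✓
GC content: GC 16/21 = 76.2%, outside 36.8–61.1% ✗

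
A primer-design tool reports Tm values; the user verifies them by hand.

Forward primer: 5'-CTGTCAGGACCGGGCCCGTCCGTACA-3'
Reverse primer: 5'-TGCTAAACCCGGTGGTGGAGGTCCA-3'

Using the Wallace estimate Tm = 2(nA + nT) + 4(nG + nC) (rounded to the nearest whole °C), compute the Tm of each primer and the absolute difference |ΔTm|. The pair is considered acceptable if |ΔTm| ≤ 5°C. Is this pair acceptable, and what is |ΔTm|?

Forward: A=4 T=4 G=8 C=10 → Tm = 2·8 + 4·18 = 88°C.
Reverse: A=5 T=5 G=9 C=6 → Tm = 2·10 + 4·15 = 80°C.
|ΔTm| = |88 − 80| = 8°C, > 5°C.

|ΔTm| = 8°C; the pair is not acceptable.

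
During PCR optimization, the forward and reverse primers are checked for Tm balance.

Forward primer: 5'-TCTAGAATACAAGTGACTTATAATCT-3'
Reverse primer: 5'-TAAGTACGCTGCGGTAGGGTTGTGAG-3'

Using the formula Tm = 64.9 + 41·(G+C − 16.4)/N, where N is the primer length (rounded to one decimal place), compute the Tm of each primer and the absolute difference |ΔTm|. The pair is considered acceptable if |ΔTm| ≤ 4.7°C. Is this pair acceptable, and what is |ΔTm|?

Forward: G+C = 7, N = 26 → Tm = 64.9 + 41·(7 − 16.4)/26 = 50.1°C.
Reverse: G+C = 14, N = 26 → Tm = 64.9 + 41·(14 − 16.4)/26 = 61.1°C.
|ΔTm| = |50.1 − 61.1| = 11.0°C, > 4.7°C.

|ΔTm| = 11.0°C; the pair is not acceptable.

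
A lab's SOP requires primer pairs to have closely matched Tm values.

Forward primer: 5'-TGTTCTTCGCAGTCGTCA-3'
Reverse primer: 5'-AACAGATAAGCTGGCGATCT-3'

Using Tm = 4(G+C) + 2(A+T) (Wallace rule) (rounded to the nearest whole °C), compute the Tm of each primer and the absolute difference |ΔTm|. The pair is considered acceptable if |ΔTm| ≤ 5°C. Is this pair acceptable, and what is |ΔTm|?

Forward: A=2 T=7 G=4 C=5 → Tm = 2·9 + 4·9 = 54°C.
Reverse: A=7 T=4 G=5 C=4 → Tm = 2·11 + 4·9 = 58°C.
|ΔTm| = |54 − 58| = 4°C, ≤ 5°C.

|ΔTm| = 4°C; the pair is acceptable.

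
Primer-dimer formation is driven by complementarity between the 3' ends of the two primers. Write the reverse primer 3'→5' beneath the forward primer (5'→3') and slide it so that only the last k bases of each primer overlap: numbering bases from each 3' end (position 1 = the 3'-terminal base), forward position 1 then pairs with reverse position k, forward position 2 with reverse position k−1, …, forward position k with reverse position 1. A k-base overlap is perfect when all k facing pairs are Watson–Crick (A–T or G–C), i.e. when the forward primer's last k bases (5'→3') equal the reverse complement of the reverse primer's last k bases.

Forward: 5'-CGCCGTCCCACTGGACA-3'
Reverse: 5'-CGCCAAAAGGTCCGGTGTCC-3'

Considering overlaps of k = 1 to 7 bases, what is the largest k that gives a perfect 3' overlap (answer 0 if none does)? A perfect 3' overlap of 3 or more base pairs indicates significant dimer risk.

Longest perfect overlap: 5 complementary base pairs; significant dimer risk (threshold 3).

Last 7 bases (5'→3') — forward …CTGGACA, reverse …GGTGTCC.
Reverse complement of the reverse primer's last 7 bases: GGACACC; its first k bases are the reverse complement of the reverse primer's last k bases, so a perfect k-base overlap needs the forward primer's last k bases to equal them.
Comparing (forward last k vs required): k=1: A vs G ✗; k=2: CA vs GG ✗; k=3: ACA vs GGA ✗; k=4: GACA vs GGAC ✗; k=5: GGACA vs GGACA ✓; k=6: TGGACA vs GGACAC ✗; k=7: CTGGACA vs GGACACC ✗.
Only k = 5 is perfect, so the longest perfect 3' overlap is 5.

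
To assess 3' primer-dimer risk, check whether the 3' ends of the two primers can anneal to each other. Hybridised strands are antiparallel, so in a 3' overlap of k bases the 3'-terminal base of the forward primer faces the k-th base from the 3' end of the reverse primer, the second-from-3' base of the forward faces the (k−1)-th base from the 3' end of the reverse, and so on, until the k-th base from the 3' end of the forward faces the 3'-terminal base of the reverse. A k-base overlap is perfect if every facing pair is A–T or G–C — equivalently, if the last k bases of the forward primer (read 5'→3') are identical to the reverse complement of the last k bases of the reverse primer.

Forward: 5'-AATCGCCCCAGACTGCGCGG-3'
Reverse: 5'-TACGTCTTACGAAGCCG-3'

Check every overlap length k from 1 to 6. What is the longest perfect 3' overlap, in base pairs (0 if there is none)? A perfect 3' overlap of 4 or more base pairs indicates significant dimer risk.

Last 6 bases (5'→3') — forward …GCGCGG, reverse …AAGCCG.
Reverse complement of the reverse primer's last 6 bases: CGGCTT; its first k bases are the reverse complement of the reverse primer's last k bases, so a perfect k-base overlap needs the forward primer's last k bases to equal them.
Comparing (forward last k vs required): k=1: G vs C ✗; k=2: GG vs CG ✗; k=3: CGG vs CGG ✓; k=4: GCGG vs CGGC ✗; k=5: CGCGG vs CGGCT ✗; k=6: GCGCGG vs CGGCTT ✗.
Only k = 3 is perfect, so the longest perfect 3' overlap is 3.

Longest perfect overlap: 3 complementary base pairs; below the dimer-risk threshold (threshold 4).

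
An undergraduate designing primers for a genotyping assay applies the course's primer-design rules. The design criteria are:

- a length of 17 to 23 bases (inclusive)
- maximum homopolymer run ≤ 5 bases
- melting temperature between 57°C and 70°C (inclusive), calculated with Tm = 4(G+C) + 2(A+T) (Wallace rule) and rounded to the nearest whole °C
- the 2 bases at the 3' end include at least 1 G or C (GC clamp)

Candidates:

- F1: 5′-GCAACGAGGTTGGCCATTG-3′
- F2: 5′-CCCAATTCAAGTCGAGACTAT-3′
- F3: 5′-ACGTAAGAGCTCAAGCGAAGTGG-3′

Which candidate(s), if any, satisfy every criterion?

F1 and F3.

F1 (19 nt, A=4 T=4 G=7 C=4): length 19 ✓; longest run = 2 ✓; Tm = 2·8 + 4·11 = 60°C ✓; 3' end TG has 1 G/C ✓ — passes.
F2 (21 nt, A=7 T=5 G=3 C=6): length 21 ✓; longest run = 3 ✓; Tm = 2·12 + 4·9 = 60°C ✓; 3' end AT has 0 G/C, need ≥1 ✗ — fails.
F3 (23 nt, A=8 T=3 G=8 C=4): length 23 ✓; longest run = 2 ✓; Tm = 2·11 + 4·12 = 70°C ✓; 3' end GG has 2 G/C ✓ — passes.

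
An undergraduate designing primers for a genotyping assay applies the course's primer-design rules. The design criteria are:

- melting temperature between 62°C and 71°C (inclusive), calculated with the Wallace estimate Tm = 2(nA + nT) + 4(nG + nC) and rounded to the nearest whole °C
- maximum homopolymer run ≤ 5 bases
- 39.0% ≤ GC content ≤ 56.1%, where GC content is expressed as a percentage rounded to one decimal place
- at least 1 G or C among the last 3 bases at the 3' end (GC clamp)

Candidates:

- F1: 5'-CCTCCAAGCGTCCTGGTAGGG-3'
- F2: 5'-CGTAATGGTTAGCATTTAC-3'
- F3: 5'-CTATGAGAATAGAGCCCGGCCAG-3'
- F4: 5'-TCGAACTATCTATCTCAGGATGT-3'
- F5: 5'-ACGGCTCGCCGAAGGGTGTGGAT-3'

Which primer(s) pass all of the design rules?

F1 (21 nt, A=3 T=4 G=7 C=7): Tm = 2·7 + 4·14 = 70°C ✓; longest run = 3 ✓; GC 14/21 = 66.7%, outside 39.0–56.1% ✗; 3' end GGG has 3 G/C ✓ — fails.
F2 (19 nt, A=5 T=7 G=4 C=3): Tm = 2·12 + 4·7 = 52°C, outside 62–71°C ✗; longest run = 3 ✓; GC 7/19 = 36.8%, outside 39.0–56.1% ✗; 3' end TAC has 1 G/C ✓ — fails.
F3 (23 nt, A=7 T=3 G=7 C=6): Tm = 2·10 + 4·13 = 72°C, outside 62–71°C ✗; longest run = 3 ✓; GC 13/23 = 56.5%, outside 39.0–56.1% ✗; 3' end CAG has 2 G/C ✓ — fails.
F4 (23 nt, A=6 T=8 G=4 C=5): Tm = 2·14 + 4·9 = 64°C ✓; longest run = 2 ✓; GC 9/23 = 39.1% ✓; 3' end TGT has 1 G/C ✓ — passes.
F5 (23 nt, A=4 T=4 G=10 C=5): Tm = 2·8 + 4·15 = 76°C, outside 62–71°C ✗; longest run = 3 ✓; GC 15/23 = 65.2%, outside 39.0–56.1% ✗; 3' end GAT has 1 G/C ✓ — fails.

F4 only.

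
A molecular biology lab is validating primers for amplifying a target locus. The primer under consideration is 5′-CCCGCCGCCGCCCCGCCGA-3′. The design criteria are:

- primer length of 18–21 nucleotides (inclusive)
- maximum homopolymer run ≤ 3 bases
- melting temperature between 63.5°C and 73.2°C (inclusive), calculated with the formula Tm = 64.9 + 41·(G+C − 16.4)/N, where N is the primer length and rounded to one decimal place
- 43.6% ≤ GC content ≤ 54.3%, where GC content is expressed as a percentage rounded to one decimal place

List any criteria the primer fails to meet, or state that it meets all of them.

Fails: homopolymer run, GC content.

Base counts: A=1, T=0, G=5, C=13 (length 19).
length: length 19 ✓
homopolymer run: longest run = 4, exceeds 3 ✗
Tm: Tm = 64.9 + 41·(18 − 16.4)/19 = 68.4°C ✓
GC content: GC 18/19 = 94.7%, outside 43.6–54.3% ✗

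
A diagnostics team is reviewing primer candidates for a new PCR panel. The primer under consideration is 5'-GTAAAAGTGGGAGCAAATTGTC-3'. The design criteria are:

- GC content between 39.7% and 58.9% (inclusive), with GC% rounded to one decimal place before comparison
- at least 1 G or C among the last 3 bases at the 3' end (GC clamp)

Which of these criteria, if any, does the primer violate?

Meets all criteria.

Base counts: A=8, T=5, G=7, C=2 (length 22).
GC content: GC 9/22 = 40.9% ✓
GC clamp: 3' end GTC has 2 G/C ✓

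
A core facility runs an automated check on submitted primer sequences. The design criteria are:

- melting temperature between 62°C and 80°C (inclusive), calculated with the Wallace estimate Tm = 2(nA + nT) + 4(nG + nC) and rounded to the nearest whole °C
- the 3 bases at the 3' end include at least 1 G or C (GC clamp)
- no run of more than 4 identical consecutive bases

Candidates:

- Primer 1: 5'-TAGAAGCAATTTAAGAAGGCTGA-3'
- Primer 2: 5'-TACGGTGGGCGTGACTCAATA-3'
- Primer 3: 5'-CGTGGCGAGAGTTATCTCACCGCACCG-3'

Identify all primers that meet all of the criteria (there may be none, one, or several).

Primer 1 only.

Primer 1 (23 nt, A=10 T=5 G=6 C=2): Tm = 2·15 + 4·8 = 62°C ✓; 3' end TGA has 1 G/C ✓; longest run = 3 ✓ — passes.
Primer 2 (21 nt, A=5 T=5 G=7 C=4): Tm = 2·10 + 4·11 = 64°C ✓; 3' end ATA has 0 G/C, need ≥1 ✗; longest run = 3 ✓ — fails.
Primer 3 (27 nt, A=5 T=5 G=8 C=9): Tm = 2·10 + 4·17 = 88°C, outside 62–80°C ✗; 3' end CCG has 3 G/C ✓; longest run = 2 ✓ — fails.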